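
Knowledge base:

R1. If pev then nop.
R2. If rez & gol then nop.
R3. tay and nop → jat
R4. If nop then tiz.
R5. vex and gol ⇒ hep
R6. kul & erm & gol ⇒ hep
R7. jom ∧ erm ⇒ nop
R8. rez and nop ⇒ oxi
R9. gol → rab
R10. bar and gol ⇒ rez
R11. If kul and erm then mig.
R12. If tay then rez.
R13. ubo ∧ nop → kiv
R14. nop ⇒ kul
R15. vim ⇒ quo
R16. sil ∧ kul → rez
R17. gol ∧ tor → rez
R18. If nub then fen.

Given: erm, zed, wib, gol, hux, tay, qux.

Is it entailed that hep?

Yes

rez  (by R12: tay)
nop  (by R2: rez, gol)
kul  (by R14: nop)
hep  (by R6: kul, erm, gol)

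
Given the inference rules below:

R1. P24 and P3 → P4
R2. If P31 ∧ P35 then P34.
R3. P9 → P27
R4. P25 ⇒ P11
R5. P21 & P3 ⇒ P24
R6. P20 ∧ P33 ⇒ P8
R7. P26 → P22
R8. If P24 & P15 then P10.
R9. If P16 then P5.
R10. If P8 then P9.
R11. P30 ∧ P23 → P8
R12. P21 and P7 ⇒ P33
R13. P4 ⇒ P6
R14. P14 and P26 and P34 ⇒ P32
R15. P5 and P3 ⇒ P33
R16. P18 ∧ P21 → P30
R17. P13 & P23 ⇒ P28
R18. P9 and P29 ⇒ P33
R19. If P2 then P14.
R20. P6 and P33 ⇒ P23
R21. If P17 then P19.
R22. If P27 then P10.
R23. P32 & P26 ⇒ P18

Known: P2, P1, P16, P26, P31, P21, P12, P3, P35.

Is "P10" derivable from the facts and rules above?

Yes

P34  (by R2: P31, P35)
P24  (by R5: P21, P3)
P5  (by R9: P16)
P33  (by R15: P5, P3)
P14  (by R19: P2)
P4  (by R1: P24, P3)
P6  (by R13: P4)
P32  (by R14: P14, P26, P34)
P23  (by R20: P6, P33)
P18  (by R23: P32, P26)
P30  (by R16: P18, P21)
P8  (by R11: P30, P23)
P9  (by R10: P8)
P27  (by R3: P9)
P10  (by R22: P27)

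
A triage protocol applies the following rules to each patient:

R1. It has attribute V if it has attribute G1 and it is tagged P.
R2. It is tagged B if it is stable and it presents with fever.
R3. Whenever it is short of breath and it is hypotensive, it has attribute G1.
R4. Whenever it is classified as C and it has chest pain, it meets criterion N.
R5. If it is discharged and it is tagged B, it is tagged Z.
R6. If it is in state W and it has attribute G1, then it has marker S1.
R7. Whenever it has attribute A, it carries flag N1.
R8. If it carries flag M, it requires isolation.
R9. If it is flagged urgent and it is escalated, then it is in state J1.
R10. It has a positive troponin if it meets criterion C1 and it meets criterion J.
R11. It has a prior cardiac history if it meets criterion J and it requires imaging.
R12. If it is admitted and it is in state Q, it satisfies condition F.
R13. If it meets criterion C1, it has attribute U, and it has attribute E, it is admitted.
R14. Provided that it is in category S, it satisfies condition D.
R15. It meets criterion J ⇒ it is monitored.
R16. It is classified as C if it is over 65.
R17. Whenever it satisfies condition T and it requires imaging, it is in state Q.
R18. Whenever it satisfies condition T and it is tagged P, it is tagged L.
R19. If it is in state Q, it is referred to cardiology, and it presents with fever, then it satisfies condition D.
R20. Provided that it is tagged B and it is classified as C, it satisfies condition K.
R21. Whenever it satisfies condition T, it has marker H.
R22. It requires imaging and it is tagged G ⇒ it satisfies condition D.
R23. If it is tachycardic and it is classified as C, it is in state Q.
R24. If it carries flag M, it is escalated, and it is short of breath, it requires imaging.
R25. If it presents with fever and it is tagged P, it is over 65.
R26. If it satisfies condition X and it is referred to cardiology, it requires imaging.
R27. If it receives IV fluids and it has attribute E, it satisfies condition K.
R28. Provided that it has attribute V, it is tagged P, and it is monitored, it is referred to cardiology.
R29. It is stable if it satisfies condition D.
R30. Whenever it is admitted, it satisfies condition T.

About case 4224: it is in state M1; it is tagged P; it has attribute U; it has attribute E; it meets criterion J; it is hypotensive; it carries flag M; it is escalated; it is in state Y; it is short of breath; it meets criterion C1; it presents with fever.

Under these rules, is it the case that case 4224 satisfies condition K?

By R3 (it is short of breath, it is hypotensive): it has attribute G1.
By R13 (it meets criterion C1, it has attribute U, it has attribute E): it is admitted.
By R15 (it meets criterion J): it is monitored.
By R24 (it carries flag M, it is escalated, it is short of breath): it requires imaging.
By R25 (it presents with fever, it is tagged P): it is over 65.
By R30 (it is admitted): it satisfies condition T.
By R1 (it has attribute G1, it is tagged P): it has attribute V.
By R16 (it is over 65): it is classified as C.
By R17 (it satisfies condition T, it requires imaging): it is in state Q.
By R28 (it has attribute V, it is tagged P, it is monitored): it is referred to cardiology.
By R19 (it is in state Q, it is referred to cardiology, it presents with fever): it satisfies condition D.
By R29 (it satisfies condition D): it is stable.
By R2 (it is stable, it presents with fever): it is tagged B.
By R20 (it is tagged B, it is classified as C): it satisfies condition K.

Yes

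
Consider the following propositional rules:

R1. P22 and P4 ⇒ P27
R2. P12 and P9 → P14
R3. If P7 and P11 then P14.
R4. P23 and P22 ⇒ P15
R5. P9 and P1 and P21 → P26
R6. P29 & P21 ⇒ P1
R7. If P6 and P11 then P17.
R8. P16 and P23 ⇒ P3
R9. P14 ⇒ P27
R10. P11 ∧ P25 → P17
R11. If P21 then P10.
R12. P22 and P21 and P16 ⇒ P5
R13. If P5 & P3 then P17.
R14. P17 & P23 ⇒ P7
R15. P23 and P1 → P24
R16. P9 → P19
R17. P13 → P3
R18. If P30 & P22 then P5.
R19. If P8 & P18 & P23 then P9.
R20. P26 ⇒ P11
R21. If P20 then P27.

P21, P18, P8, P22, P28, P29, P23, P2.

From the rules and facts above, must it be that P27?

No

Forward chaining from the given facts derives: P15, P1, P10, P24, P9, P26, P19, P11.
Rules concluding P27: R1 needs P4; R9 needs P14; R21 needs P20 — none of these are established.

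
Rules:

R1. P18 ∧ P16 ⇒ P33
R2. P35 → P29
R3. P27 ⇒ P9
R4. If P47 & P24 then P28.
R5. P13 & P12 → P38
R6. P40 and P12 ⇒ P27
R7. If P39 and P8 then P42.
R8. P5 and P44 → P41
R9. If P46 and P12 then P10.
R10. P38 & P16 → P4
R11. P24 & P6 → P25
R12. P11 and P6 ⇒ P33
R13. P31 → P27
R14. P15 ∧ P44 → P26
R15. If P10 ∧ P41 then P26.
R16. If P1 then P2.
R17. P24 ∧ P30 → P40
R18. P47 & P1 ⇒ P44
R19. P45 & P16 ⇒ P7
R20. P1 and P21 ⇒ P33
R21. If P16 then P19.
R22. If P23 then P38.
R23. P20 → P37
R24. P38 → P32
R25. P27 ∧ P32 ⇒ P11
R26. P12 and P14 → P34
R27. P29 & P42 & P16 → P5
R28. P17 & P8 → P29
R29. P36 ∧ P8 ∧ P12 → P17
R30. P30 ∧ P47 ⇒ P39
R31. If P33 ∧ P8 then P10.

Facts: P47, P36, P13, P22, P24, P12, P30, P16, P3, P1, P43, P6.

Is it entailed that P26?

No

Forward chaining from the given facts derives: P28, P38, P4, P25, P2, P40, P44, P19, P32, P39, P27, P11, P9, P33.
Rules concluding P26: R14 needs P15; R15 needs P10 — none of these are established.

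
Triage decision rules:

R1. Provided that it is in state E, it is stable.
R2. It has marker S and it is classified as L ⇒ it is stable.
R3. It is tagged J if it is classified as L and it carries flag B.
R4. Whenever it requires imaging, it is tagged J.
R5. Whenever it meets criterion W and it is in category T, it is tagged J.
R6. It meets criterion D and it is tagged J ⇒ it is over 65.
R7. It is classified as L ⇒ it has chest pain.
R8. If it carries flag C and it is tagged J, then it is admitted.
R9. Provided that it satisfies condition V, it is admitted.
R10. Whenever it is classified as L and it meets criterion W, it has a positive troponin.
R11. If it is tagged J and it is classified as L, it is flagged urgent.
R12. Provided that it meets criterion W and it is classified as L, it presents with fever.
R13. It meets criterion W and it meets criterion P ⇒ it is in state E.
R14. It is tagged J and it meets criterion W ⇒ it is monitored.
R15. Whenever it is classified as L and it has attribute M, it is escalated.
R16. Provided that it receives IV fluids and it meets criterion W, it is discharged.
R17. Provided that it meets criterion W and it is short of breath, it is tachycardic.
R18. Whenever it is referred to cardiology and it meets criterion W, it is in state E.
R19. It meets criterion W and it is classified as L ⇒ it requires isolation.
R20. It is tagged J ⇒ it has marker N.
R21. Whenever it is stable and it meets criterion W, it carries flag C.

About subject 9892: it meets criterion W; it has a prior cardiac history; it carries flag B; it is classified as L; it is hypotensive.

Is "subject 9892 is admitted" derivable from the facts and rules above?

Forward chaining from the given facts derives: is tagged J, has chest pain, has a positive troponin, is flagged urgent, presents with fever, is monitored, requires isolation, has marker N.
Rules concluding "it is admitted": R8 needs "it carries flag C"; R9 needs "it satisfies condition V" — none of these are established.

No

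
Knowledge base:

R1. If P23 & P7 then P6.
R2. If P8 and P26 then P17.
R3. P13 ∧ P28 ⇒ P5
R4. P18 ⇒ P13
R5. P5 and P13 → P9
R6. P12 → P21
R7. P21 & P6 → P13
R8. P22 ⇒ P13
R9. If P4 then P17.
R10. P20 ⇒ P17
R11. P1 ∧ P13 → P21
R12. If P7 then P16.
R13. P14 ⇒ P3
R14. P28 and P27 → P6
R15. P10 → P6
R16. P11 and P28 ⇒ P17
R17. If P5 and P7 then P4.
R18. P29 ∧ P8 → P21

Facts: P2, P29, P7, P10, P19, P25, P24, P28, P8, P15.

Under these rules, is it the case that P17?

Yes

P6  (by R15: P10)
P21  (by R18: P29, P8)
P13  (by R7: P21, P6)
P5  (by R3: P13, P28)
P4  (by R17: P5, P7)
P17  (by R9: P4)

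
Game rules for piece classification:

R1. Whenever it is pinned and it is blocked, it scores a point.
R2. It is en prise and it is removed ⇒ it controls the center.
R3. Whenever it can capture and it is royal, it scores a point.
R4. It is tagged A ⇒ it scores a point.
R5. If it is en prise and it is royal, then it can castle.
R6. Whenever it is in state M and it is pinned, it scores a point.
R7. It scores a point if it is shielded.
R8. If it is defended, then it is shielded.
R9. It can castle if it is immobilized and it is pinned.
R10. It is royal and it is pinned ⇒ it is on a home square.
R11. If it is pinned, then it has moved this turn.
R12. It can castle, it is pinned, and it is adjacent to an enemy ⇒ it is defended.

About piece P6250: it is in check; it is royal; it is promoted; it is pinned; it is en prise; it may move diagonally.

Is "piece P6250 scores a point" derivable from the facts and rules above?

No

Forward chaining from the given facts derives: can castle, is on a home square, has moved this turn.
Rules concluding "it scores a point": R1 needs "it is blocked"; R3 needs "it can capture"; R4 needs "it is tagged A"; R6 needs "it is in state M"; R7 needs "it is shielded" — none of these are established.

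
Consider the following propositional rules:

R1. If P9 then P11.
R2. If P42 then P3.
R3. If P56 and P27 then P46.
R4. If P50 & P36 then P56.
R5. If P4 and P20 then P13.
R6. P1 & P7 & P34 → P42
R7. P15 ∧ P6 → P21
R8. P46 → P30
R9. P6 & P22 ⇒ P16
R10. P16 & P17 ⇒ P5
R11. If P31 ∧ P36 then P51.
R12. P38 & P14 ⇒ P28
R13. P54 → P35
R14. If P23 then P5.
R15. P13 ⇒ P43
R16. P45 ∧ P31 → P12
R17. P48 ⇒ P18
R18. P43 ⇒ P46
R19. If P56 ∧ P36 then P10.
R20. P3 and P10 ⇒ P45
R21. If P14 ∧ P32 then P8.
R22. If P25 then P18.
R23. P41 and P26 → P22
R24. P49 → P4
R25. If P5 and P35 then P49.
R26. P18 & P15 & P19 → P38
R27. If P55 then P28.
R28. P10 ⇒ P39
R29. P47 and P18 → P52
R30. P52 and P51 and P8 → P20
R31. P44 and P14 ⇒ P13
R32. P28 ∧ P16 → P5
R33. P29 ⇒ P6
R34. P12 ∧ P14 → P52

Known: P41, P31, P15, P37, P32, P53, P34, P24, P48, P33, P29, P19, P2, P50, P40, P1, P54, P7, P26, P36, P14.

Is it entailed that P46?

P56  (by R4: P50, P36)
P42  (by R6: P1, P7, P34)
P51  (by R11: P31, P36)
P35  (by R13: P54)
P18  (by R17: P48)
P10  (by R19: P56, P36)
P8  (by R21: P14, P32)
P22  (by R23: P41, P26)
P38  (by R26: P18, P15, P19)
P6  (by R33: P29)
P3  (by R2: P42)
P16  (by R9: P6, P22)
P28  (by R12: P38, P14)
P45  (by R20: P3, P10)
P5  (by R32: P28, P16)
P12  (by R16: P45, P31)
P49  (by R25: P5, P35)
P52  (by R34: P12, P14)
P4  (by R24: P49)
P20  (by R30: P52, P51, P8)
P13  (by R5: P4, P20)
P43  (by R15: P13)
P46  (by R18: P43)

Yes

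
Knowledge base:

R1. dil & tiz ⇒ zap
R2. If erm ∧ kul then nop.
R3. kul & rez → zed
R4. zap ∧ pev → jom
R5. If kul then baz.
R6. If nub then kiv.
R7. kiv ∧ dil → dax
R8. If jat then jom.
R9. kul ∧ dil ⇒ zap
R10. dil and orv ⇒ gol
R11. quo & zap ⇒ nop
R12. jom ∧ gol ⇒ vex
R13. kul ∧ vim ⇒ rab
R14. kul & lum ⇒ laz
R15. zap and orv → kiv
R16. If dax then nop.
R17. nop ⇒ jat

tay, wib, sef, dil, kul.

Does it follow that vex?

Forward chaining from the given facts derives: baz, zap.
The only rule concluding vex is R12, which needs jom; that is never established.

No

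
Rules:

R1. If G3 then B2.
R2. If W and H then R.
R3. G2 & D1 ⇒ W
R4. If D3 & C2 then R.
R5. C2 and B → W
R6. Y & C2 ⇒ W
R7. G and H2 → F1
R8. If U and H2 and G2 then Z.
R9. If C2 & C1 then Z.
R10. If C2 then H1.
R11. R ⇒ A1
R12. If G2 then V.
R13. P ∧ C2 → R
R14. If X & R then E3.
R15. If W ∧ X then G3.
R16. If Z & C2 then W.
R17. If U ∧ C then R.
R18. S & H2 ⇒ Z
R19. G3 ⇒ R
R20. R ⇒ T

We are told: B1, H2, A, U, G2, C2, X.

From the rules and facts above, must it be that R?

Z  (by R8: U, H2, G2)
W  (by R16: Z, C2)
G3  (by R15: W, X)
R  (by R19: G3)

Yes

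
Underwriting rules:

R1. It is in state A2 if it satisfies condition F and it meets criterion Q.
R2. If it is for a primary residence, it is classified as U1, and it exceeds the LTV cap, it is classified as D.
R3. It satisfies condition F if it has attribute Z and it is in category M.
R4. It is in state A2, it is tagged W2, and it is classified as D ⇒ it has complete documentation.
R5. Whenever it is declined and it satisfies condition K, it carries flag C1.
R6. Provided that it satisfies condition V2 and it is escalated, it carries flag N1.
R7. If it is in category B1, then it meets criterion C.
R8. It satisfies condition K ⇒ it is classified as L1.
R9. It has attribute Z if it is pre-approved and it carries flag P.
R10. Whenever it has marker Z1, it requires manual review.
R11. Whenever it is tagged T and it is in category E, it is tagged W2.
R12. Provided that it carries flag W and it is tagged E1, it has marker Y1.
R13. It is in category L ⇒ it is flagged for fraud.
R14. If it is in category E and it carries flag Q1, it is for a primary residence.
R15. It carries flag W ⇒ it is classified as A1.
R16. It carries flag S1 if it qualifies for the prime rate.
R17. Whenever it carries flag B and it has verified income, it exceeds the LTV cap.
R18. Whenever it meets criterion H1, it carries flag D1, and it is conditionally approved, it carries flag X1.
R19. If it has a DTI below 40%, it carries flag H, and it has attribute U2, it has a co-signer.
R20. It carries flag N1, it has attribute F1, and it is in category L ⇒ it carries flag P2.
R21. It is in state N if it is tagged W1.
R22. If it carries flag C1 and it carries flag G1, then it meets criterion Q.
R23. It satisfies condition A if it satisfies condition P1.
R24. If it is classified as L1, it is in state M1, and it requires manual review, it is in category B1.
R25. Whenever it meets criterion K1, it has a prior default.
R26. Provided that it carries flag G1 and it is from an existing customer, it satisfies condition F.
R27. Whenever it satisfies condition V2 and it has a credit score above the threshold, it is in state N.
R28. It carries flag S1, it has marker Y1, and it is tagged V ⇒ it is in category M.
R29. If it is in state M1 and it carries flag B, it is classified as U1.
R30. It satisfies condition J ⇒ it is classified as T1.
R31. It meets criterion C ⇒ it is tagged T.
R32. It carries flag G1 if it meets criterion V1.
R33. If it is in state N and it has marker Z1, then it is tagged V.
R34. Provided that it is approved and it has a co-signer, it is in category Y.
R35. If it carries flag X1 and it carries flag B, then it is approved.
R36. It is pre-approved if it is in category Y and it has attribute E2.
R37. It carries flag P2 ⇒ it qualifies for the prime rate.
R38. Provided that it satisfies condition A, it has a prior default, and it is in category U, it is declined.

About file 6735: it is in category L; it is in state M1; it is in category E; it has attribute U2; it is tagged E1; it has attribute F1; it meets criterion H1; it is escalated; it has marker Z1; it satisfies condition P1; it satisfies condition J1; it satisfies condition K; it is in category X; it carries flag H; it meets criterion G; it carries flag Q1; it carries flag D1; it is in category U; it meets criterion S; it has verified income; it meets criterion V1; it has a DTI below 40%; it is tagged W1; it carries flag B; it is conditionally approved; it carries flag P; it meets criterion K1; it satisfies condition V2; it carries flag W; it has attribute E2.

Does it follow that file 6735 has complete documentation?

Yes

By R6 (it satisfies condition V2, it is escalated): it carries flag N1.
By R8 (it satisfies condition K): it is classified as L1.
By R10 (it has marker Z1): it requires manual review.
By R12 (it carries flag W, it is tagged E1): it has marker Y1.
By R14 (it is in category E, it carries flag Q1): it is for a primary residence.
By R17 (it carries flag B, it has verified income): it exceeds the LTV cap.
By R18 (it meets criterion H1, it carries flag D1, it is conditionally approved): it carries flag X1.
By R19 (it has a DTI below 40%, it carries flag H, it has attribute U2): it has a co-signer.
By R20 (it carries flag N1, it has attribute F1, it is in category L): it carries flag P2.
By R21 (it is tagged W1): it is in state N.
By R23 (it satisfies condition P1): it satisfies condition A.
By R24 (it is classified as L1, it is in state M1, it requires manual review): it is in category B1.
By R25 (it meets criterion K1): it has a prior default.
By R29 (it is in state M1, it carries flag B): it is classified as U1.
By R32 (it meets criterion V1): it carries flag G1.
By R33 (it is in state N, it has marker Z1): it is tagged V.
By R35 (it carries flag X1, it carries flag B): it is approved.
By R37 (it carries flag P2): it qualifies for the prime rate.
By R38 (it satisfies condition A, it has a prior default, it is in category U): it is declined.
By R2 (it is for a primary residence, it is classified as U1, it exceeds the LTV cap): it is classified as D.
By R5 (it is declined, it satisfies condition K): it carries flag C1.
By R7 (it is in category B1): it meets criterion C.
By R16 (it qualifies for the prime rate): it carries flag S1.
By R22 (it carries flag C1, it carries flag G1): it meets criterion Q.
By R28 (it carries flag S1, it has marker Y1, it is tagged V): it is in category M.
By R31 (it meets criterion C): it is tagged T.
By R34 (it is approved, it has a co-signer): it is in category Y.
By R36 (it is in category Y, it has attribute E2): it is pre-approved.
By R9 (it is pre-approved, it carries flag P): it has attribute Z.
By R11 (it is tagged T, it is in category E): it is tagged W2.
By R3 (it has attribute Z, it is in category M): it satisfies condition F.
By R1 (it satisfies condition F, it meets criterion Q): it is in state A2.
By R4 (it is in state A2, it is tagged W2, it is classified as D): it has complete documentation.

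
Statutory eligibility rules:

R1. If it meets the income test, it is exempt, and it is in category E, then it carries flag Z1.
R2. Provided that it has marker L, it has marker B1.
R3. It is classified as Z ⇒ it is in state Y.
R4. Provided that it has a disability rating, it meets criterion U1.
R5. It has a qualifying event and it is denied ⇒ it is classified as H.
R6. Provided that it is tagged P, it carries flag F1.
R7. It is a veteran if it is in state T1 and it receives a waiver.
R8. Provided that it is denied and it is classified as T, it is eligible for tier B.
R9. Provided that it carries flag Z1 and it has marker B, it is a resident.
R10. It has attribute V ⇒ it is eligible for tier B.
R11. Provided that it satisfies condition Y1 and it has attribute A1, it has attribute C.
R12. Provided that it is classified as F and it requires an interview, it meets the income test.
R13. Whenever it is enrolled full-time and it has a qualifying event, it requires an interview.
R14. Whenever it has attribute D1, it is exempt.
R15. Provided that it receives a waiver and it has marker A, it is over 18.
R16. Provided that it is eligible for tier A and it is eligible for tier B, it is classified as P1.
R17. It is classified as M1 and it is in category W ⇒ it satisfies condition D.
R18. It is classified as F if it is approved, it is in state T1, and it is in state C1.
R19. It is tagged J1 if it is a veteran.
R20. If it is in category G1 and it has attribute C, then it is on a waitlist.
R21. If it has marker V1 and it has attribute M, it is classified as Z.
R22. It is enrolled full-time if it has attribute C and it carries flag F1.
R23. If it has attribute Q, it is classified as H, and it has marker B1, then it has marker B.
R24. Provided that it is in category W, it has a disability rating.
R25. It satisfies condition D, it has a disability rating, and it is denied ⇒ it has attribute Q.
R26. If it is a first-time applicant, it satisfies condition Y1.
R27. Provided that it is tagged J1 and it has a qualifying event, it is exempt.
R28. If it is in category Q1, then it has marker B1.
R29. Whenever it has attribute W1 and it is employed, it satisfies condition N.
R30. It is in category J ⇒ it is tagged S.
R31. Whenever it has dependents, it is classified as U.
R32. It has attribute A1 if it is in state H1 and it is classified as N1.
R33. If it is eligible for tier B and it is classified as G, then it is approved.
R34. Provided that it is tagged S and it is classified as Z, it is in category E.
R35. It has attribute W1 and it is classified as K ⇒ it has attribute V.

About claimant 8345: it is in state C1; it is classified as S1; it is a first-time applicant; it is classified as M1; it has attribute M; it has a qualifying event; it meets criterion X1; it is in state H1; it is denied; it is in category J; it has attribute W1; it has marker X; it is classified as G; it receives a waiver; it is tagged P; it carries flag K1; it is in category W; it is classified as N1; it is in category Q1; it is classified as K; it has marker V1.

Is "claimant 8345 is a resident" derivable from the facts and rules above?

No

Forward chaining from the given facts derives: is classified as H, carries flag F1, satisfies condition D, is classified as Z, has a disability rating, has attribute Q, satisfies condition Y1, has marker B1, is tagged S, has attribute A1, is in category E, has attribute V, is in state Y, meets criterion U1, is eligible for tier B, has attribute C, is enrolled full-time, has marker B, is approved, requires an interview.
The only rule concluding "it is a resident" is R9, which needs "it carries flag Z1"; that is never established.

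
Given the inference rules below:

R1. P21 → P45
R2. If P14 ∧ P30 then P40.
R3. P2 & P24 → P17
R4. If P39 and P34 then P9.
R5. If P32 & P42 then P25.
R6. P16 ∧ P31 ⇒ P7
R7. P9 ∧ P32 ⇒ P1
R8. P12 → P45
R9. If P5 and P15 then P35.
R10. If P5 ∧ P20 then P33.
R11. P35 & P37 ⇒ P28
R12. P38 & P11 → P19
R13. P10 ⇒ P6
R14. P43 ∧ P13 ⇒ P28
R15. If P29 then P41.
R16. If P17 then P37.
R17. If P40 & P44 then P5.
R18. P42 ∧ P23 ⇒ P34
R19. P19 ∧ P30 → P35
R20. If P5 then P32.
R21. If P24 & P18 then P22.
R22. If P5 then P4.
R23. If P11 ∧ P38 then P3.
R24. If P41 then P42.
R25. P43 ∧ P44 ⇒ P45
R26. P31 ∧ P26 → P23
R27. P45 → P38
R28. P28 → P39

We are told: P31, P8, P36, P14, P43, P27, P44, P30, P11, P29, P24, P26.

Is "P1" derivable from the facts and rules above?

No

Forward chaining from the given facts derives: P40, P41, P5, P32, P4, P42, P45, P23, P38, P25, P19, P34, P35, P3.
The only rule concluding P1 is R7, which needs P9; that is never established.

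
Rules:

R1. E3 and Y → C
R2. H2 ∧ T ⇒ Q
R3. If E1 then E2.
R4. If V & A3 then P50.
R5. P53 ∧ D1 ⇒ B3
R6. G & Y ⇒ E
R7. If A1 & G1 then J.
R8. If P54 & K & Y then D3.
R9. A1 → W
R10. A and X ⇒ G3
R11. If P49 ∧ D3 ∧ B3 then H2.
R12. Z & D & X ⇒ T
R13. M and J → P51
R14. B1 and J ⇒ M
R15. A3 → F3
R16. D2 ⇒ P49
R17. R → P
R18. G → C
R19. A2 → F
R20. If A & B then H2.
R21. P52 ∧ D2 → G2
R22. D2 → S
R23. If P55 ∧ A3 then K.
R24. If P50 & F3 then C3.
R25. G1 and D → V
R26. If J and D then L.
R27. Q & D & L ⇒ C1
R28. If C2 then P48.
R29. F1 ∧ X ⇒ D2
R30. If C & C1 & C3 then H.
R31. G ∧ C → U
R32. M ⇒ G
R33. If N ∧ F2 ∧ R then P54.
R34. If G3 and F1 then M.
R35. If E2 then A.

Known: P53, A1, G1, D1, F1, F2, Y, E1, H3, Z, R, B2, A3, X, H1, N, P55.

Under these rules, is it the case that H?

No

Forward chaining from the given facts derives: E2, B3, J, W, F3, P, K, D2, P54, A, D3, G3, P49, S, M, H2, P51, G, E, C, U.
The only rule concluding H is R30, which needs C1; that is never established.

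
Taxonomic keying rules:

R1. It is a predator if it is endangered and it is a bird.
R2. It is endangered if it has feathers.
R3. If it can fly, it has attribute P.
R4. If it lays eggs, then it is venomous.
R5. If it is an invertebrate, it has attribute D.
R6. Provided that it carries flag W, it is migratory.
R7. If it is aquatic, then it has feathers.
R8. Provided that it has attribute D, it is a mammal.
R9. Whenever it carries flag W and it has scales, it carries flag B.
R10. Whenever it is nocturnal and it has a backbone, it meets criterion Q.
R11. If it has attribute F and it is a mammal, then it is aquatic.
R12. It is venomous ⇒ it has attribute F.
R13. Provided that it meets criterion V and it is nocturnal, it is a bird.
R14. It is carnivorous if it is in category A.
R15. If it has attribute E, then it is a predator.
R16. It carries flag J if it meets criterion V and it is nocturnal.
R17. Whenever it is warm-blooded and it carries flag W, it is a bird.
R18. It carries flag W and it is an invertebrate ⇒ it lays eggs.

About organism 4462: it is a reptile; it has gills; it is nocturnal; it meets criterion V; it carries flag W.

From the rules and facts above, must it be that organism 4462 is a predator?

Forward chaining from the given facts derives: is migratory, is a bird, carries flag J.
Rules concluding "it is a predator": R1 needs "it is endangered"; R15 needs "it has attribute E" — none of these are established.

No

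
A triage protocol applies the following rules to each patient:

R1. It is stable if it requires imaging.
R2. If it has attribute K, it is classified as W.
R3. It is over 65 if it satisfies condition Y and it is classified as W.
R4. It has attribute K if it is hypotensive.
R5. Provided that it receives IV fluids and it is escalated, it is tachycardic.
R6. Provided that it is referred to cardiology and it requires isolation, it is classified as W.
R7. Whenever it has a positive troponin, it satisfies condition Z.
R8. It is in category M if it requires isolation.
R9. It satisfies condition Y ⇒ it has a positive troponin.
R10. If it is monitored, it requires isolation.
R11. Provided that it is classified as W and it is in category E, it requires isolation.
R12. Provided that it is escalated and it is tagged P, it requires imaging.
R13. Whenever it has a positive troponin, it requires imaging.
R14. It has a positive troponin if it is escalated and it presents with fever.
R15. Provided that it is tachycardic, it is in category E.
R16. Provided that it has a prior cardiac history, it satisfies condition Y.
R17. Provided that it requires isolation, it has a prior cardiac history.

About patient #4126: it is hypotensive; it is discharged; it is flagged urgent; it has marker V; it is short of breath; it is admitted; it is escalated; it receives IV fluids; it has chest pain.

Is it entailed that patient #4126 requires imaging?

Yes

By R4 (it is hypotensive): it has attribute K.
By R5 (it receives IV fluids, it is escalated): it is tachycardic.
By R15 (it is tachycardic): it is in category E.
By R2 (it has attribute K): it is classified as W.
By R11 (it is classified as W, it is in category E): it requires isolation.
By R17 (it requires isolation): it has a prior cardiac history.
By R16 (it has a prior cardiac history): it satisfies condition Y.
By R9 (it satisfies condition Y): it has a positive troponin.
By R13 (it has a positive troponin): it requires imaging.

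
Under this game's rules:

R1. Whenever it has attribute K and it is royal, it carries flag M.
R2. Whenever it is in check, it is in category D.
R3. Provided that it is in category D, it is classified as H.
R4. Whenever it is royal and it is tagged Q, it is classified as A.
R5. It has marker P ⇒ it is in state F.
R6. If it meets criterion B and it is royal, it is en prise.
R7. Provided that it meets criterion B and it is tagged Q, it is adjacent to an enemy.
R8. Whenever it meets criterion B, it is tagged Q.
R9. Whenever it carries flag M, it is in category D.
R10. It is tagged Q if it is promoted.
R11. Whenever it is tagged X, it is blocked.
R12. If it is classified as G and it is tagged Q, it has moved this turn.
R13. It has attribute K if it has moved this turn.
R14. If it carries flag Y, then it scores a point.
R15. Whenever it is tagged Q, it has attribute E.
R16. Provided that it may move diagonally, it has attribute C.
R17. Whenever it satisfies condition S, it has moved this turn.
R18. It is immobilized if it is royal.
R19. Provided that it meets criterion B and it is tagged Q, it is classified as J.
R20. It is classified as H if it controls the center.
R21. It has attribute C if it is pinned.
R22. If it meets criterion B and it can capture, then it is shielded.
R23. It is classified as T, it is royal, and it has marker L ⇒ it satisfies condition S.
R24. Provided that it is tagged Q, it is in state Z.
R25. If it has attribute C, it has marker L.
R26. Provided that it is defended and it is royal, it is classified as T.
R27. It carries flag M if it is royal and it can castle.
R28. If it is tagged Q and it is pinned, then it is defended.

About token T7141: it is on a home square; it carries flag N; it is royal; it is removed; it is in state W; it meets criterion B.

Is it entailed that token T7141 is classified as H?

No

Forward chaining from the given facts derives: is en prise, is tagged Q, has attribute E, is immobilized, is classified as J, is in state Z, is classified as A, is adjacent to an enemy.
Rules concluding "it is classified as H": R3 needs "it is in category D"; R20 needs "it controls the center" — none of these are established.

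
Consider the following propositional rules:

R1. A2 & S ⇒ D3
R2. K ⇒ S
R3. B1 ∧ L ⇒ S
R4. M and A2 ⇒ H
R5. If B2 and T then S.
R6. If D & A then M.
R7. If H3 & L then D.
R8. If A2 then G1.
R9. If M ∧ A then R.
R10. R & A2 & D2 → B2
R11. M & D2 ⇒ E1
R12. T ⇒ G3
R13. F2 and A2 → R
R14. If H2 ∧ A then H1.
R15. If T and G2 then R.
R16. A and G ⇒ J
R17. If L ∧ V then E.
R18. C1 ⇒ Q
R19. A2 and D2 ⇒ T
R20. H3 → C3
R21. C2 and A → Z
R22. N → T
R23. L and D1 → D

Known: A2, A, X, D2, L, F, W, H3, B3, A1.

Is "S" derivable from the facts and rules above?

Yes

D  (by R7: H3, L)
T  (by R19: A2, D2)
M  (by R6: D, A)
R  (by R9: M, A)
B2  (by R10: R, A2, D2)
S  (by R5: B2, T)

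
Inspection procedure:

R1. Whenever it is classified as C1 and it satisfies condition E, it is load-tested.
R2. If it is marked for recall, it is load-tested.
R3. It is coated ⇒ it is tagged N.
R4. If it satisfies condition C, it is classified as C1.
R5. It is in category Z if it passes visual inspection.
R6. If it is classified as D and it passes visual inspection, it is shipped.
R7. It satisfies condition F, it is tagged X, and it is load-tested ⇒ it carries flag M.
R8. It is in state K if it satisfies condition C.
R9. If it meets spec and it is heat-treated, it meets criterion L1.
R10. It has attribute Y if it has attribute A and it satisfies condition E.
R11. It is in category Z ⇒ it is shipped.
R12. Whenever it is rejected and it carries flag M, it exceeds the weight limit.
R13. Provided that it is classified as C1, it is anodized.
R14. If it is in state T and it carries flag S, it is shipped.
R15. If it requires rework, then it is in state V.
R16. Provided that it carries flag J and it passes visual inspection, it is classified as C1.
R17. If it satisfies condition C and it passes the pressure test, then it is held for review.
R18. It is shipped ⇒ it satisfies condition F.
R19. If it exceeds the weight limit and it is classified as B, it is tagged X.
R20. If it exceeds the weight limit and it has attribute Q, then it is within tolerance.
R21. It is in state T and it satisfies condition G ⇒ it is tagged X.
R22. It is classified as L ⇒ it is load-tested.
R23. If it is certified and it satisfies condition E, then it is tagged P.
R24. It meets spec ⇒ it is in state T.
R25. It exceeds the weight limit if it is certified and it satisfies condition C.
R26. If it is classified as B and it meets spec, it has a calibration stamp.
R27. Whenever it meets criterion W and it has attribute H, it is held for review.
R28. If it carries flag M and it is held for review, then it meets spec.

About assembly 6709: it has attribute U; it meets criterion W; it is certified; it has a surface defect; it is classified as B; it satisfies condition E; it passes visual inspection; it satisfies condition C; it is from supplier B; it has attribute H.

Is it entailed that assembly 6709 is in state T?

Yes

By R4 (it satisfies condition C): it is classified as C1.
By R5 (it passes visual inspection): it is in category Z.
By R11 (it is in category Z): it is shipped.
By R18 (it is shipped): it satisfies condition F.
By R25 (it is certified, it satisfies condition C): it exceeds the weight limit.
By R27 (it meets criterion W, it has attribute H): it is held for review.
By R1 (it is classified as C1, it satisfies condition E): it is load-tested.
By R19 (it exceeds the weight limit, it is classified as B): it is tagged X.
By R7 (it satisfies condition F, it is tagged X, it is load-tested): it carries flag M.
By R28 (it carries flag M, it is held for review): it meets spec.
By R24 (it meets spec): it is in state T.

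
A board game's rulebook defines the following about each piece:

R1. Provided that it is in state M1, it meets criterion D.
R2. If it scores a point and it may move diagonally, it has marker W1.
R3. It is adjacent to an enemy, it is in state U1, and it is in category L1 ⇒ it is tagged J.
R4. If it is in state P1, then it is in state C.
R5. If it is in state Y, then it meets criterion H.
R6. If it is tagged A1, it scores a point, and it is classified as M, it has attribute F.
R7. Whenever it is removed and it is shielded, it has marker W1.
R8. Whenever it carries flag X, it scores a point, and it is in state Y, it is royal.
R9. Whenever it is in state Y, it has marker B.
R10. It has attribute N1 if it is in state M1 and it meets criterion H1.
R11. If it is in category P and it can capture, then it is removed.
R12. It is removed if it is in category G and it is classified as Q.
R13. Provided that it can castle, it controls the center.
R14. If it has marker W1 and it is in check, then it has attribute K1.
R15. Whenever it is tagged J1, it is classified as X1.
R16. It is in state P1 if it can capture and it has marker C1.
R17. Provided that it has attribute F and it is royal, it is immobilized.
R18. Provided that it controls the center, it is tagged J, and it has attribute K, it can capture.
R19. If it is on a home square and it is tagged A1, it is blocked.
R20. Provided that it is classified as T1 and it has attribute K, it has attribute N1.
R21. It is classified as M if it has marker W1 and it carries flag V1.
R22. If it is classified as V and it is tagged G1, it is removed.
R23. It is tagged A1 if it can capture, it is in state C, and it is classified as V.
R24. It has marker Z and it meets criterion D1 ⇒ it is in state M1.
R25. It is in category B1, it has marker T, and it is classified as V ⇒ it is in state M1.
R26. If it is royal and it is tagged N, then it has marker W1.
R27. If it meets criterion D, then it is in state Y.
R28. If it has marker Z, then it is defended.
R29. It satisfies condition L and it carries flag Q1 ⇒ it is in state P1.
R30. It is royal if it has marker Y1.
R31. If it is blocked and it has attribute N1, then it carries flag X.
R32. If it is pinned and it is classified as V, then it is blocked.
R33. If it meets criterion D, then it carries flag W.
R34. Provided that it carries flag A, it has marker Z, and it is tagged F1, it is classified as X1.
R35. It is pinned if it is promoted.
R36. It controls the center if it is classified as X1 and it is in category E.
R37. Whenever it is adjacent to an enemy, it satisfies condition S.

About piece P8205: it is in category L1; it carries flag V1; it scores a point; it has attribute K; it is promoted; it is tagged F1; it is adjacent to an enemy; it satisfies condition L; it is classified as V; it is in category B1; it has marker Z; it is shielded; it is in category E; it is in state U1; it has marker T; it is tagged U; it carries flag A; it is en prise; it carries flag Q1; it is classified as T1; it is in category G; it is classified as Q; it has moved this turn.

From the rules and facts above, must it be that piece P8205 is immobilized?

Yes

By R3 (it is adjacent to an enemy, it is in state U1, it is in category L1): it is tagged J.
By R12 (it is in category G, it is classified as Q): it is removed.
By R20 (it is classified as T1, it has attribute K): it has attribute N1.
By R25 (it is in category B1, it has marker T, it is classified as V): it is in state M1.
By R29 (it satisfies condition L, it carries flag Q1): it is in state P1.
By R34 (it carries flag A, it has marker Z, it is tagged F1): it is classified as X1.
By R35 (it is promoted): it is pinned.
By R36 (it is classified as X1, it is in category E): it controls the center.
By R1 (it is in state M1): it meets criterion D.
By R4 (it is in state P1): it is in state C.
By R7 (it is removed, it is shielded): it has marker W1.
By R18 (it controls the center, it is tagged J, it has attribute K): it can capture.
By R21 (it has marker W1, it carries flag V1): it is classified as M.
By R23 (it can capture, it is in state C, it is classified as V): it is tagged A1.
By R27 (it meets criterion D): it is in state Y.
By R32 (it is pinned, it is classified as V): it is blocked.
By R6 (it is tagged A1, it scores a point, it is classified as M): it has attribute F.
By R31 (it is blocked, it has attribute N1): it carries flag X.
By R8 (it carries flag X, it scores a point, it is in state Y): it is royal.
By R17 (it has attribute F, it is royal): it is immobilized.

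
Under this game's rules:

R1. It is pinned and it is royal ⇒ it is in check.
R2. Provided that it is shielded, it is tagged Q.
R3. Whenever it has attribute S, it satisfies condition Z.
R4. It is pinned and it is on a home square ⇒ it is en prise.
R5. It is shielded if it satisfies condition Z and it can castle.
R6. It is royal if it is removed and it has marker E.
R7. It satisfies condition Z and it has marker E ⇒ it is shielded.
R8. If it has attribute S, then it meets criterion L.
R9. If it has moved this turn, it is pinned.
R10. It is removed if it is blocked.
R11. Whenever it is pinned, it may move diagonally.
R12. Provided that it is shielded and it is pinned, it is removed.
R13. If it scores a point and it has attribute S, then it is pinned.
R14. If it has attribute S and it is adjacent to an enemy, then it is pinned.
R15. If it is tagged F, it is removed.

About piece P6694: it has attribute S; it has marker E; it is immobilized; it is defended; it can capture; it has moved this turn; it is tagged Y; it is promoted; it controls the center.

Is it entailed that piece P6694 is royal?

Yes

By R3 (it has attribute S): it satisfies condition Z.
By R7 (it satisfies condition Z, it has marker E): it is shielded.
By R9 (it has moved this turn): it is pinned.
By R12 (it is shielded, it is pinned): it is removed.
By R6 (it is removed, it has marker E): it is royal.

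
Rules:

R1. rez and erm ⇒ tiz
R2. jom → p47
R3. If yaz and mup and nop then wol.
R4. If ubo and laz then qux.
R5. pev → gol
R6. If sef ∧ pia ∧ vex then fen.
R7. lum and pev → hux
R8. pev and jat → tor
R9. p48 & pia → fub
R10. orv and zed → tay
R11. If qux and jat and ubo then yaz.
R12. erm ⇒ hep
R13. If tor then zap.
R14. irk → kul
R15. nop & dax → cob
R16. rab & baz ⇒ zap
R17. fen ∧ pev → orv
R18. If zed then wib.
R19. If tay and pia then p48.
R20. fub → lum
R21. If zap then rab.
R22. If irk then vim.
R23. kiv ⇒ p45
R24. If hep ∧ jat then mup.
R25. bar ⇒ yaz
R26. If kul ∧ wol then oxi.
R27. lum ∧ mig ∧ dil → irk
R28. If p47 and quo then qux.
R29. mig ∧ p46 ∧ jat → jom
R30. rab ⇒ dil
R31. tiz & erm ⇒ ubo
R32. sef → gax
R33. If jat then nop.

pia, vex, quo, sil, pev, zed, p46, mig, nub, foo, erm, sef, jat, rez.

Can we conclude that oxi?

tiz  (by R1: rez, erm)
fen  (by R6: sef, pia, vex)
tor  (by R8: pev, jat)
hep  (by R12: erm)
zap  (by R13: tor)
orv  (by R17: fen, pev)
rab  (by R21: zap)
mup  (by R24: hep, jat)
jom  (by R29: mig, p46, jat)
dil  (by R30: rab)
ubo  (by R31: tiz, erm)
nop  (by R33: jat)
p47  (by R2: jom)
tay  (by R10: orv, zed)
p48  (by R19: tay, pia)
qux  (by R28: p47, quo)
fub  (by R9: p48, pia)
yaz  (by R11: qux, jat, ubo)
lum  (by R20: fub)
irk  (by R27: lum, mig, dil)
wol  (by R3: yaz, mup, nop)
kul  (by R14: irk)
oxi  (by R26: kul, wol)

Yes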